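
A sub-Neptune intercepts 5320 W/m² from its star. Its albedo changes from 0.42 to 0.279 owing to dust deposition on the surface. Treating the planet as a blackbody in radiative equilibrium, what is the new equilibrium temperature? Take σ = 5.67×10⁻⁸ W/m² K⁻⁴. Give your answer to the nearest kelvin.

361 kelvin

New equilibrium: T₂ = [(1−0.279)·5320/(4σ)]^(1/4) = 360.6 K.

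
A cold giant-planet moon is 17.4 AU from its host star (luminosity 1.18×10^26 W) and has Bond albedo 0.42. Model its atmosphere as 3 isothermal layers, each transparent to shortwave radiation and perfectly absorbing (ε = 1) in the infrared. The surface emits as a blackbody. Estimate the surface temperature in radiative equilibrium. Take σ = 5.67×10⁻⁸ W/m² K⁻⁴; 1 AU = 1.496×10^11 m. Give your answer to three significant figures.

61.4 K

d = 17.4 × 1.496×10^11 m = 2.603×10^12 m.
Spreading L over a sphere of radius d: S = 1.18×10^26/(4π·2.60×10^12²) = 1.386 W/m².
The effective emission temperature is T_e = [S(1−α)/(4σ)]^¼ = 43.39 K.
For an N-layer opaque stack, T_s⁴ = (N+1)T_e⁴, hence T_s = (4)^(1/4)×43.39 K = 61.36 K.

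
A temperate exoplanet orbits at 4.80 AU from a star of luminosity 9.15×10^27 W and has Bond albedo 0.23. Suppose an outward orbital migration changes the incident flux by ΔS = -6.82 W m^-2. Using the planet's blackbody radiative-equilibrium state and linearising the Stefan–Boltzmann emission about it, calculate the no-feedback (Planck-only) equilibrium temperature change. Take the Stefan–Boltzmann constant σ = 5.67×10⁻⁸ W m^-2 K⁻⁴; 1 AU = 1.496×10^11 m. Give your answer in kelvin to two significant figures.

-0.32 kelvin

d = 4.80 × 1.496×10^11 m = 7.181×10^11 m.
S = L/(4πd²) = 1412 W m^-2.
Unperturbed T_e = [1412·(1−0.23)/(4σ)]^¼ = 263.1 K.
TOA radiative forcing: ΔF = (1−α)ΔS/4 = 0.77·(-6.82)/4 = -1.313 W m^-2.
Linearising σT⁴ gives d(σT⁴)/dT = 4σT_e³ = 4.132 W m^-2 per K.
Hence the no-feedback warming is ΔF/(4σT_e³) = -0.318 K.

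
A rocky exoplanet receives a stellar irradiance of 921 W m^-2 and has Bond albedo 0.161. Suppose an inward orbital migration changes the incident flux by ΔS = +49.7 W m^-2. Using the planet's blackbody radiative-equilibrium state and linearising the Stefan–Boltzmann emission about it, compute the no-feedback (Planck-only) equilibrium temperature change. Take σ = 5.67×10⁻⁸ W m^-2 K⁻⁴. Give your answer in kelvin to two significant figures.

3.3 K

Reference equilibrium: T_e = [S(1−α)/(4σ)]^(1/4) = 241.6 K.
TOA radiative forcing: ΔF = (1−α)ΔS/4 = 0.839·(+49.7)/4 = 10.42 W m^-2.
Linearising σT⁴ gives d(σT⁴)/dT = 4σT_e³ = 3.198 W m^-2 per K.
Hence the no-feedback warming is ΔF/(4σT_e³) = 3.26 K.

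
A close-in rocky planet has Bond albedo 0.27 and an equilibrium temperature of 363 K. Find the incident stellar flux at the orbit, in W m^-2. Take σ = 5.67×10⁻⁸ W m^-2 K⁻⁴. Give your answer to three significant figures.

5390 W m^-2

Invert the energy balance for S: S = 4σT⁴/(1−α).
The emitted flux is σT⁴ = 984.5 W m^-2.
S = 4·984.5/0.73 = 5394 W m^-2.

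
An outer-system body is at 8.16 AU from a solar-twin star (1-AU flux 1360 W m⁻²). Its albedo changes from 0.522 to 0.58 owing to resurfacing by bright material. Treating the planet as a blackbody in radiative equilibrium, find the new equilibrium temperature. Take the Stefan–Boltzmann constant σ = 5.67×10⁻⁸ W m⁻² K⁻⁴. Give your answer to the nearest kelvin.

78 K

Flux at the orbit: S = 1360/(8.16)² = 20.42 W m⁻².
With the new albedo, S(1−α₂)/4 = 2.145 W m⁻², so T₂ = 78.42 K.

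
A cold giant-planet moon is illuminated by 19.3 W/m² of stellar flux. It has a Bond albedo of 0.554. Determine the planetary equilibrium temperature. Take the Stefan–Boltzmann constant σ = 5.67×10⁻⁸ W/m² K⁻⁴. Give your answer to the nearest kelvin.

The planet absorbs (1−α)S over its disc πR² and re-emits over 4πR², so the mean absorbed flux is (1−0.554)·19.30/4 = 2.152 W/m².
In equilibrium σT⁴ equals this, so T = 78.49 K.

78 K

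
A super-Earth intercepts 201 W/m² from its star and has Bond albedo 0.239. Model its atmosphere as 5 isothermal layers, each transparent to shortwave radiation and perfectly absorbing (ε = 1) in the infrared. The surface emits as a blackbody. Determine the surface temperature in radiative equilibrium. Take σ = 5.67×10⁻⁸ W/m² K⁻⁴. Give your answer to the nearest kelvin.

252 kelvin

OLR = S(1−α)/4 = 38.24 W/m²; the top layer radiates at T_e = 161.2 K.
For an N-layer opaque stack, T_s⁴ = (N+1)T_e⁴, hence T_s = (6)^(1/4)×161.2 K = 252.2 K.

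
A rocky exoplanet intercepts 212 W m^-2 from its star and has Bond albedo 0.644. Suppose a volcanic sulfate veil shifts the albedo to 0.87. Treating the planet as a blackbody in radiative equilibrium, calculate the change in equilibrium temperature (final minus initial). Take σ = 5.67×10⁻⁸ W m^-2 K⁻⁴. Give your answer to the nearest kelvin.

Initial: T₁ = [S(1−0.644)/(4σ)]^(1/4) = 135.1 K.
With α = 0.87, T₂ = 105.0 K.
ΔT = T₂ − T₁ = -30.07 K.

-30 kelvin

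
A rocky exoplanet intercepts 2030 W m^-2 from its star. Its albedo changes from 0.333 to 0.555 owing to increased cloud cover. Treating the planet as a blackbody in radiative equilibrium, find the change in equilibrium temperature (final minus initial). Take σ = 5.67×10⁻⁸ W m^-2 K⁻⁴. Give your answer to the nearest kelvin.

-27 kelvin

Before: T₁ = [2030·0.667/(4σ)]^(1/4) = 278.0 K.
Final:   T₂ = [S(1−0.555)/(4σ)]^(1/4) = 251.2 K.
ΔT = T₂ − T₁ = -26.75 K.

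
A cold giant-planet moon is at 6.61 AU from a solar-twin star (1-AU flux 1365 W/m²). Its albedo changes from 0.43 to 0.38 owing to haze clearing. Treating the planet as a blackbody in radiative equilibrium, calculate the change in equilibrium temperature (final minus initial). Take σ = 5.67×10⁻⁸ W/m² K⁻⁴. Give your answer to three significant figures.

Irradiance scales as 1/d², so S = 1365 W/m² × (1/6.61)² = 31.24 W/m².
Initial: T₁ = [S(1−0.43)/(4σ)]^(1/4) = 94.13 K.
Final:   T₂ = [S(1−0.38)/(4σ)]^(1/4) = 96.13 K.
Change: 96.13 − 94.13 = 2.000 K.

2.00 kelvin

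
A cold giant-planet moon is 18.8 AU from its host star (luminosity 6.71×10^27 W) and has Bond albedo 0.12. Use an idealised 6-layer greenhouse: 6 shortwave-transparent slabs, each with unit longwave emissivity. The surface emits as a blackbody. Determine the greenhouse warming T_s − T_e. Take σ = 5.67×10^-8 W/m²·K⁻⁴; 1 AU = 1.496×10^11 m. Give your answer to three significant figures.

Orbital distance: d = 18.8 AU = 2.812×10^12 m.
S = L/(4πd²) = 67.50 W/m².
OLR = S(1−α)/4 = 14.85 W/m²; the top layer radiates at T_e = 127.2 K.
Surface: T_s = (7)^¼·T_e = 206.9 K.
So the greenhouse effect raises the surface by 206.9 − 127.2 = 79.71 K.

79.7 K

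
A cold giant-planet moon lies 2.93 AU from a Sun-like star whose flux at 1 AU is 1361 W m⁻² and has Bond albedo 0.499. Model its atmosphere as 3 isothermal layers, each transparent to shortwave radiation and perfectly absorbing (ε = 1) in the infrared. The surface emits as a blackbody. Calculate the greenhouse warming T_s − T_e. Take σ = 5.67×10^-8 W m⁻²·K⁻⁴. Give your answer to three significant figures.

56.7 K

Irradiance scales as 1/d², so S = 1361 W m⁻² × (1/2.93)² = 158.5 W m⁻².
Top-of-atmosphere balance: σT_e⁴ = S(1−α)/4 = 19.86 W m⁻² → T_e = 136.8 K.
Surface: T_s = (4)^¼·T_e = 193.5 K.
So the greenhouse effect raises the surface by 193.5 − 136.8 = 56.66 K.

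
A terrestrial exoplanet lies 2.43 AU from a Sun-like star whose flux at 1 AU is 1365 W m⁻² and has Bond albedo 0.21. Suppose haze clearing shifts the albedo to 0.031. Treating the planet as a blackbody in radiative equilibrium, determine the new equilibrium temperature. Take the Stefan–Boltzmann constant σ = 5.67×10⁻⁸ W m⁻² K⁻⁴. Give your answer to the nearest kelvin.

177 kelvin

Flux at the orbit: S = 1365/(2.43)² = 231.2 W m⁻².
With the new albedo, S(1−α₂)/4 = 56.00 W m⁻², so T₂ = 177.3 K.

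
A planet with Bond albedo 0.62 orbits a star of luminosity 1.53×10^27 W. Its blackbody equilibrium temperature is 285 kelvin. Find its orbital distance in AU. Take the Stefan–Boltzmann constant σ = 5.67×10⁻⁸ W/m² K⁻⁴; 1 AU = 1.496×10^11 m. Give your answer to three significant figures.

The flux needed for this T is 4σT⁴/(1−0.62) = 3938 W/m².
Then d = [L/(4πS)]^(1/2) = 1.758×10^11 m, i.e. 1.175 AU.

1.18 AU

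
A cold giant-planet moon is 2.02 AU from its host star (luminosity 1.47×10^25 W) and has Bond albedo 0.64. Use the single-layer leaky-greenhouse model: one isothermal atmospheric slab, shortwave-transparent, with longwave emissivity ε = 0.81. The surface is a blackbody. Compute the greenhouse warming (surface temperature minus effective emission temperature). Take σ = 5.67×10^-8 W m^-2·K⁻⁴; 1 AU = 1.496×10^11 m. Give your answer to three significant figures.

9.31 K

Orbital distance: d = 2.02 AU = 3.022×10^11 m.
S = L/(4πd²) = 12.81 W m^-2.
Effective emission temperature (TOA balance): σT_e⁴ = S(1−α)/4 = 1.153 W m^-2 → T_e = 67.15 K.
Surface balance with a leaky layer gives σT_s⁴ = σT_e⁴·2/(2−ε), so T_s = T_e·[2/(2−0.81)]^(1/4) = 76.46 K.
T_s − T_e = 76.46 − 67.15 = 9.307 K.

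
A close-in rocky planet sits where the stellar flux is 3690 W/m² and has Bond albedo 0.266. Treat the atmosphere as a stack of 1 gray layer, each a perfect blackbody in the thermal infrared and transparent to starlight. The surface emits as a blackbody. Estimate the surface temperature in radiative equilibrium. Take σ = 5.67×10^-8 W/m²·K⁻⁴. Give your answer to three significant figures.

Top-of-atmosphere balance: σT_e⁴ = S(1−α)/4 = 677.1 W/m² → T_e = 330.6 K.
For an N-layer opaque stack, T_s⁴ = (N+1)T_e⁴, hence T_s = (2)^(1/4)×330.6 K = 393.1 K.

393 K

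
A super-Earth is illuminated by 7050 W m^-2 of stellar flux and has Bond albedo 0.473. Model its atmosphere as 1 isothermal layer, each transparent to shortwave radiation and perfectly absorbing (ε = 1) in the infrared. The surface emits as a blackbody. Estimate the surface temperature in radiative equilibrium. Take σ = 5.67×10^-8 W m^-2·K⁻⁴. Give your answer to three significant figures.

Top-of-atmosphere balance: σT_e⁴ = S(1−α)/4 = 928.8 W m^-2 → T_e = 357.8 K.
Layer-by-layer balance gives σT_s⁴ = (N+1)σT_e⁴, so T_s = 2^¼·357.8 = 425.4 K.

425 kelvin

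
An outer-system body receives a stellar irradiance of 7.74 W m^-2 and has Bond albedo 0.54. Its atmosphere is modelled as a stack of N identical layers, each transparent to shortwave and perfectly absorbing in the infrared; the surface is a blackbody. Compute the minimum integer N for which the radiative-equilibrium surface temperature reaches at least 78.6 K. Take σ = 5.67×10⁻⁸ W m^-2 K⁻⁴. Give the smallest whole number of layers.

The effective emission temperature is T_e = [S(1−α)/(4σ)]^¼ = 62.95 K.
T_s = (N+1)^(1/4)·T_e ≥ 78.6 K requires N+1 ≥ (T_s/T_e)⁴ = (78.6/62.95)⁴ = 2.431.
So N ≥ 1.431; the smallest integer is N = 2.

2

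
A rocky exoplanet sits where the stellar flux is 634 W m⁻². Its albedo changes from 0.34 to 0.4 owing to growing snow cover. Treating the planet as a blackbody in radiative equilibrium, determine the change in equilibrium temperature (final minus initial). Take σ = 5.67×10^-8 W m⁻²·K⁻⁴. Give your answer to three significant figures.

Before: T₁ = [634.0·0.66/(4σ)]^(1/4) = 207.3 K.
After:  T₂ = [634.0·0.6/(4σ)]^(1/4) = 202.4 K.
ΔT = T₂ − T₁ = -4.880 K.

-4.88 kelvin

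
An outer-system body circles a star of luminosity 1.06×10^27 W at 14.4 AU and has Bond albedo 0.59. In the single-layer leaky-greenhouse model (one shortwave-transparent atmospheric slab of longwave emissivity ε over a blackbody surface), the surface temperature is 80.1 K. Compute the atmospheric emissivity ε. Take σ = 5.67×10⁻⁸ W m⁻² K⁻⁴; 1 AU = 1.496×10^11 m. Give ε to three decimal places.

0.404

d = 14.4 × 1.496×10^11 m = 2.154×10^12 m.
Flux at the orbit: S = L/(4πd²) = 1.06×10^27/(4π·(2.15×10^12)²) = 18.18 W m⁻².
TOA balance gives T_e = 75.71 K.
T_s⁴ = T_e⁴·2/(2−ε) → ε = 2 − 2(T_e/T_s)⁴ = 2 − 2·(75.71/80.1)⁴ = 0.4036.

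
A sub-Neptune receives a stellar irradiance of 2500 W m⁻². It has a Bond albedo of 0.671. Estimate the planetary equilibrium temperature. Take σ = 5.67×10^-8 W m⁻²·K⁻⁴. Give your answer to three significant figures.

245 kelvin

The planet absorbs (1−α)S over its disc πR² and re-emits over 4πR², so the mean absorbed flux is (1−0.671)·2500/4 = 205.6 W m⁻².
In equilibrium σT⁴ equals this, so T = 245.4 K.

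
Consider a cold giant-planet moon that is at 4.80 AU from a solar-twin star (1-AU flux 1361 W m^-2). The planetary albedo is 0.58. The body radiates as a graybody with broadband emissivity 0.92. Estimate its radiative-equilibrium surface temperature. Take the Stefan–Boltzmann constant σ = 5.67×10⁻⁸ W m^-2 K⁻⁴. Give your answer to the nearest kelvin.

By the inverse-square law, S = 1361/4.80² = 59.07 W m^-2.
The planet absorbs (1−α)S over its disc πR² and re-emits over 4πR², so the mean absorbed flux is (1−0.58)·59.07/4 = 6.202 W m^-2.
Radiative balance εσT⁴ = 6.202 gives T = [6.202/(0.92·σ)]^(1/4) = 104.4 K.

104 K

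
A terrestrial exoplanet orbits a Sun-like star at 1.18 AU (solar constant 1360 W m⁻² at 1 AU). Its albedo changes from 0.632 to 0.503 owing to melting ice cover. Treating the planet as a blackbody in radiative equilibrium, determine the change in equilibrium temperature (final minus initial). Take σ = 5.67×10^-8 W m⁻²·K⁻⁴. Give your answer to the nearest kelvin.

By the inverse-square law, S = 1360/1.18² = 976.7 W m⁻².
With α = 0.632, T₁ = 199.5 K.
After:  T₂ = [976.7·0.497/(4σ)]^(1/4) = 215.1 K.
Change: 215.1 − 199.5 = 15.57 K.

16 kelvin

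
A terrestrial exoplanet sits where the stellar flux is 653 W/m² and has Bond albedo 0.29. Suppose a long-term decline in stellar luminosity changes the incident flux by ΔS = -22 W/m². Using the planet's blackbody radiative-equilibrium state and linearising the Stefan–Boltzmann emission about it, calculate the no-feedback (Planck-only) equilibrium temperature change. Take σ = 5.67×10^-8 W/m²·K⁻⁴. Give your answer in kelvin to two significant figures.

-1.8 K

The baseline emission temperature is T_e = 212.6 K.
ΔF = Δ[S(1−α)]/4 = (1−0.29)·-22/4 = -3.905 W/m².
Linearising σT⁴ gives d(σT⁴)/dT = 4σT_e³ = 2.180 W/m² per K.
ΔT₀ = ΔF/λ_P = -3.905/2.180 = -1.79 K.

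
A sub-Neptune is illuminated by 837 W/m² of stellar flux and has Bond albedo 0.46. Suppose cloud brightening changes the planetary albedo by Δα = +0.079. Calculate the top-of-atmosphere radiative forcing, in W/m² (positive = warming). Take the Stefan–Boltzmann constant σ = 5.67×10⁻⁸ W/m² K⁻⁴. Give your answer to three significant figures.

-16.5 W/m²

The change in absorbed flux is Δ[S(1−α)/4] = −SΔα/4 = -16.53 W/m².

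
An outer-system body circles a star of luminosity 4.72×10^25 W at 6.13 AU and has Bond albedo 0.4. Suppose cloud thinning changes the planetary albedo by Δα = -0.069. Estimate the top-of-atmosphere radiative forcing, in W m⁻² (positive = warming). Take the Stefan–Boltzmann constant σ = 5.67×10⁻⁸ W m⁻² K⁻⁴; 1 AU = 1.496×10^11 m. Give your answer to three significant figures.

Orbital distance: d = 6.13 AU = 9.170×10^11 m.
Spreading L over a sphere of radius d: S = 4.72×10^25/(4π·9.17×10^11²) = 4.466 W m⁻².
ΔF = −(S/4)Δα = −(4.466/4)×(-0.069) = 0.07704 W m⁻².

0.0770 W m⁻²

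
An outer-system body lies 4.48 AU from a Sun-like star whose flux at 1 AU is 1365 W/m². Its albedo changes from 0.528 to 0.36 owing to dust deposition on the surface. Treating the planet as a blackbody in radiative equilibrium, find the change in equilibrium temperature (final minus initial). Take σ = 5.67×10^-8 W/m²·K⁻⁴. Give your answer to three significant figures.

8.63 K

Irradiance scales as 1/d², so S = 1365 W/m² × (1/4.48)² = 68.01 W/m².
Initial: T₁ = [S(1−0.528)/(4σ)]^(1/4) = 109.1 K.
Final:   T₂ = [S(1−0.36)/(4σ)]^(1/4) = 117.7 K.
Change: 117.7 − 109.1 = 8.627 K.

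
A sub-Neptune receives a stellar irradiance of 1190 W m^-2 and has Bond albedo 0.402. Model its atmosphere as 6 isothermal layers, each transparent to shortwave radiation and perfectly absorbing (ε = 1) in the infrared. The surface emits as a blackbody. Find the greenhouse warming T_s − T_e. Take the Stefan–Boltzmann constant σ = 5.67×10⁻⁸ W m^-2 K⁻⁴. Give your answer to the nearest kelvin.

148 K

The effective emission temperature is T_e = [S(1−α)/(4σ)]^¼ = 236.7 K.
T_s = (N+1)^(1/4)·T_e = 385.0 K.
Warming: T_s − T_e = 148.3 K.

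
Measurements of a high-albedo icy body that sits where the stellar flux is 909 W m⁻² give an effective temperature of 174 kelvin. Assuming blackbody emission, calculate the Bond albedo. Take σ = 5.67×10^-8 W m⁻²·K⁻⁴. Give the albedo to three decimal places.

0.771

Rearranging the radiative balance, α = 1 − 4σT⁴/S.
σT⁴ = 51.97 W m⁻², so 4σT⁴ = 207.9 W m⁻².
Hence α = 1 − 207.9/909.0 = 0.7713.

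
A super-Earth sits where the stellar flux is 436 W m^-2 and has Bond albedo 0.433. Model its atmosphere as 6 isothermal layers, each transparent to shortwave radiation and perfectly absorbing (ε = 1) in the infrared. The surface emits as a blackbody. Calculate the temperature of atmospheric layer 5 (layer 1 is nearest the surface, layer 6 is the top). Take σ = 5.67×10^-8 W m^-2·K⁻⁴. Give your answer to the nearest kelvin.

216 kelvin

Top-of-atmosphere balance: σT_e⁴ = S(1−α)/4 = 61.80 W m^-2 → T_e = 181.7 K.
In the N-layer model, layer k (counted from the surface) has T_k = (N+1−k)^(1/4)·T_e.
With k = 5: T_5 = (6+1−5)^¼·181.7 K = 216.1 K.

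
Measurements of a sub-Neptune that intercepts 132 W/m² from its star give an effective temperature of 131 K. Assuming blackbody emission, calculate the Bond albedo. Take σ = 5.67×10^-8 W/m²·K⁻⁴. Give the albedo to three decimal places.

Rearranging the radiative balance, α = 1 − 4σT⁴/S.
4σT⁴ = 4·5.67×10⁻⁸·(131)⁴ = 66.79 W/m².
1−α = 66.79/132.0 = 0.5060, so α = 0.4940.

0.494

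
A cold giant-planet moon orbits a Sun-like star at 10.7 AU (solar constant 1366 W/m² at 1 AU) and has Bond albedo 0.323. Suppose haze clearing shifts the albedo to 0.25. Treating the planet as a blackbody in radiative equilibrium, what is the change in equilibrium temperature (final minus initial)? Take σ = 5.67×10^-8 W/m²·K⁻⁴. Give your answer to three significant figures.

Flux at the orbit: S = 1366/(10.7)² = 11.93 W/m².
Before: T₁ = [11.93·0.677/(4σ)]^(1/4) = 77.25 K.
With α = 0.25, T₂ = 79.25 K.
ΔT = T₂ − T₁ = 2.003 K.

2.00 K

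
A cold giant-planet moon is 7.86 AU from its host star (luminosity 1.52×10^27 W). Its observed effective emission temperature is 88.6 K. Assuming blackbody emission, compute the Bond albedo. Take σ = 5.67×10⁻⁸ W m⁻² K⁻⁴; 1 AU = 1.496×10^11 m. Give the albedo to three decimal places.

Orbital distance: d = 7.86 AU = 1.176×10^12 m.
Spreading L over a sphere of radius d: S = 1.52×10^27/(4π·1.18×10^12²) = 87.48 W m⁻².
Energy balance: S(1−α)/4 = σT⁴, so 1−α = 4σT⁴/S.
σT⁴ = 3.494 W m⁻², so 4σT⁴ = 13.98 W m⁻².
1−α = 13.98/87.48 = 0.1598, so α = 0.8402.

0.840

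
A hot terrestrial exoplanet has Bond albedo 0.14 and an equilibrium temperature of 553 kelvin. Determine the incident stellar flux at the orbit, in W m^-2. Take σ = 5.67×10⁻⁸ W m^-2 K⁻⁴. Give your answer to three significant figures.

Invert the energy balance for S: S = 4σT⁴/(1−α).
σT⁴ = 5.67×10⁻⁸·(553)⁴ = 5303 W m^-2.
So S = 4×5303/(1−0.14) = 24660 W m^-2.

24700 W m^-2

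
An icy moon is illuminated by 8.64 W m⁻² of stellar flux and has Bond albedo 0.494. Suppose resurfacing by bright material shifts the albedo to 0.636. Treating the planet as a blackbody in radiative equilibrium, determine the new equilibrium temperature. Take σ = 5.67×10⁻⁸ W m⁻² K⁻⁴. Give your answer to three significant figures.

T₂ = [S(1−α₂)/(4σ)]^(1/4) = [8.640·0.364/(4σ)]^(1/4) = 61.02 K.

61.0 kelvin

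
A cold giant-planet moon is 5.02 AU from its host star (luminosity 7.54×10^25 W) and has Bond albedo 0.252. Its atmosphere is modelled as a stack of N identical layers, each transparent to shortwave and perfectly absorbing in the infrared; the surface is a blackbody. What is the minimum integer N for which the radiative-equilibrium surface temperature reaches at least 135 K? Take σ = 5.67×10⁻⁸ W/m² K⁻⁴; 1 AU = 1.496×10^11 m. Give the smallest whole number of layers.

9

d = 5.02 × 1.496×10^11 m = 7.510×10^11 m.
Spreading L over a sphere of radius d: S = 7.54×10^25/(4π·7.51×10^11²) = 10.64 W/m².
OLR = S(1−α)/4 = 1.989 W/m²; the top layer radiates at T_e = 76.96 K.
T_s = (N+1)^(1/4)·T_e ≥ 135 K requires N+1 ≥ (T_s/T_e)⁴ = (135/76.96)⁴ = 9.466.
Rounding up, N = 9.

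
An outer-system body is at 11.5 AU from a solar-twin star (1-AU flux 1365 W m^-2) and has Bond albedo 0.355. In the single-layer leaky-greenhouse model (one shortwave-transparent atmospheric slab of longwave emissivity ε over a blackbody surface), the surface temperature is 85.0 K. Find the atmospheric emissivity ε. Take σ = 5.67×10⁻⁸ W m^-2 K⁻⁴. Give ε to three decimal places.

0.875

Irradiance scales as 1/d², so S = 1365 W m^-2 × (1/11.5)² = 10.32 W m^-2.
TOA balance gives T_e = 73.61 K.
T_s⁴ = T_e⁴·2/(2−ε) → ε = 2 − 2(T_e/T_s)⁴ = 2 − 2·(73.61/85.0)⁴ = 0.8754.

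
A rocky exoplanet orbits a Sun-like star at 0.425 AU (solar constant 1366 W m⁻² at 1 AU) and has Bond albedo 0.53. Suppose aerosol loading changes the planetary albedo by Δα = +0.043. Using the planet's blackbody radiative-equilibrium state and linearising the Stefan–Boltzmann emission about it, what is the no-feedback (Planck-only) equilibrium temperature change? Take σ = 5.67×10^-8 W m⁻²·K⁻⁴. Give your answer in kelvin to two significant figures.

By the inverse-square law, S = 1366/0.425² = 7563 W m⁻².
The baseline emission temperature is T_e = 353.8 K.
TOA radiative forcing: ΔF = −S·Δα/4 = −7563·(+0.043)/4 = -81.30 W m⁻².
The Planck feedback parameter is 4σT_e³ = 10.05 W m⁻²/K.
Hence the no-feedback warming is ΔF/(4σT_e³) = -8.09 K.

-8.1 kelvin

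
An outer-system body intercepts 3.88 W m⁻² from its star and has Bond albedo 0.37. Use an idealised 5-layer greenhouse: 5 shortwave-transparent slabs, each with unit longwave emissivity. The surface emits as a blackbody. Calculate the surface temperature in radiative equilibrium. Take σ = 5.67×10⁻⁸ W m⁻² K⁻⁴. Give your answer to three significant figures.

The effective emission temperature is T_e = [S(1−α)/(4σ)]^¼ = 57.30 K.
Layer-by-layer balance gives σT_s⁴ = (N+1)σT_e⁴, so T_s = 6^¼·57.30 = 89.67 K.

89.7 K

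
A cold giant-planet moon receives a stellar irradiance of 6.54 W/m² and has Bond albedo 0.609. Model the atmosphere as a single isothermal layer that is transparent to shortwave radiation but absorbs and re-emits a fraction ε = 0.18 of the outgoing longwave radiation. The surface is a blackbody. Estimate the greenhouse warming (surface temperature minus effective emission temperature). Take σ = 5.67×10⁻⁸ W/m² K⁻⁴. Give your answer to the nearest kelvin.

1 K

The planet radiates to space at T_e = [S(1−α)/(4σ)]^(1/4) = 57.95 K.
The surface balance (absorbed SW + ε·downward IR = σT_s⁴) with T_a⁴ = T_s⁴/2 reduces to T_s = T_e·[2/(2−ε)]^¼ = 59.33 K.
The atmosphere warms the surface by 1.382 K.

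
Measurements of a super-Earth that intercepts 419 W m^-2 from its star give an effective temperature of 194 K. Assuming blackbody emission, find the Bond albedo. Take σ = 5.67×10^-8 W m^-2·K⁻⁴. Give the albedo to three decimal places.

From σT⁴ = S(1−α)/4 we invert for α: 1−α = 4σT⁴/S.
σT⁴ = 80.31 W m^-2, so 4σT⁴ = 321.3 W m^-2.
1−α = 321.3/419.0 = 0.7667, so α = 0.2333.

0.233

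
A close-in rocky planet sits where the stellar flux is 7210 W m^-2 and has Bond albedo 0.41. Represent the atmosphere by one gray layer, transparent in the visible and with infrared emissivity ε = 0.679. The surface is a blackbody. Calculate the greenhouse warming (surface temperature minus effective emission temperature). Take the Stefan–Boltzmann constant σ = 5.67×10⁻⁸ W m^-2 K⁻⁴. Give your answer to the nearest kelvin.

40 K

The planet radiates to space at T_e = [S(1−α)/(4σ)]^(1/4) = 370.1 K.
Surface balance with a leaky layer gives σT_s⁴ = σT_e⁴·2/(2−ε), so T_s = T_e·[2/(2−0.679)]^(1/4) = 410.5 K.
Greenhouse warming: T_s − T_e = 40.43 K.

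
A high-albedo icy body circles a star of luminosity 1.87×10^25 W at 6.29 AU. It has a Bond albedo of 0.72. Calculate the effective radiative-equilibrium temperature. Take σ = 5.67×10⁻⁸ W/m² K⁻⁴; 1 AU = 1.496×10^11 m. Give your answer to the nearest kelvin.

Orbital distance: d = 6.29 AU = 9.410×10^11 m.
S = L/(4πd²) = 1.681 W/m².
The planet absorbs (1−α)S over its disc πR² and re-emits over 4πR², so the mean absorbed flux is (1−0.72)·1.681/4 = 0.1176 W/m².
In equilibrium σT⁴ equals this, so T = 37.95 K.

38 K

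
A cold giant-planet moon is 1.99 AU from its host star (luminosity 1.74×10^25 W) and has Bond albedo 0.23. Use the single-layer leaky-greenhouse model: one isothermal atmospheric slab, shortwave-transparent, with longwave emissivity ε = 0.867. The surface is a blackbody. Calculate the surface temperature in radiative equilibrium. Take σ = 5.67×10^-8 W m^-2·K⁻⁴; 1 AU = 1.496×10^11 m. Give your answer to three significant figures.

98.4 K

Orbital distance: d = 1.99 AU = 2.977×10^11 m.
Spreading L over a sphere of radius d: S = 1.74×10^25/(4π·2.98×10^11²) = 15.62 W m^-2.
The planet radiates to space at T_e = [S(1−α)/(4σ)]^(1/4) = 85.34 K.
Surface balance with a leaky layer gives σT_s⁴ = σT_e⁴·2/(2−ε), so T_s = T_e·[2/(2−0.867)]^(1/4) = 98.37 K.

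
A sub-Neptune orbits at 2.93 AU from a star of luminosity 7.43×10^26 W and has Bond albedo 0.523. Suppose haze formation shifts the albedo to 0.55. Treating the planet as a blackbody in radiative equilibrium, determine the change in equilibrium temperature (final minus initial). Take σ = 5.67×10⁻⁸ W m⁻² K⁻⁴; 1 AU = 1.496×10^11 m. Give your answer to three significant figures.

Orbital distance: d = 2.93 AU = 4.383×10^11 m.
S = L/(4πd²) = 307.7 W m⁻².
Before: T₁ = [307.7·0.477/(4σ)]^(1/4) = 159.5 K.
With α = 0.55, T₂ = 157.2 K.
ΔT = T₂ − T₁ = -2.307 K.

-2.31 K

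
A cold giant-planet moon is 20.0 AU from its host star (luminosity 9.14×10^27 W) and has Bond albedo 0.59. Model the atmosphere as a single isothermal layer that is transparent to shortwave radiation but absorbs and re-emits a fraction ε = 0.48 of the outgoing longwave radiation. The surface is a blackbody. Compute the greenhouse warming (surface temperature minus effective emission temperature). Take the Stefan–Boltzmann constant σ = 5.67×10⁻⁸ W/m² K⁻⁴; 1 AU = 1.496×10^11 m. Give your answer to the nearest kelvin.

8 K

d = 20.0 × 1.496×10^11 m = 2.992×10^12 m.
Spreading L over a sphere of radius d: S = 9.14×10^27/(4π·2.99×10^12²) = 81.25 W/m².
At the top of the atmosphere, σT_e⁴ = S(1−α)/4 = 8.328 W/m², giving T_e = 110.1 K.
For a single slab of emissivity ε, T_s⁴ = 2T_e⁴/(2−ε); thus T_s = 110.1·(1.316)^(1/4) = 117.9 K.
The atmosphere warms the surface by 7.818 K.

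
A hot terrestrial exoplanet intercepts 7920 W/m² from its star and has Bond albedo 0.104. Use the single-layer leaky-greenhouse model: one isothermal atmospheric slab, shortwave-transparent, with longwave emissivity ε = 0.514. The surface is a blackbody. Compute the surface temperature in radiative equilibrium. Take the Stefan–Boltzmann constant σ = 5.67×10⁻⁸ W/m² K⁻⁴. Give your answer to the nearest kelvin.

Effective emission temperature (TOA balance): σT_e⁴ = S(1−α)/4 = 1774 W/m² → T_e = 420.6 K.
Surface balance with a leaky layer gives σT_s⁴ = σT_e⁴·2/(2−ε), so T_s = T_e·[2/(2−0.514)]^(1/4) = 453.0 K.

453 kelvin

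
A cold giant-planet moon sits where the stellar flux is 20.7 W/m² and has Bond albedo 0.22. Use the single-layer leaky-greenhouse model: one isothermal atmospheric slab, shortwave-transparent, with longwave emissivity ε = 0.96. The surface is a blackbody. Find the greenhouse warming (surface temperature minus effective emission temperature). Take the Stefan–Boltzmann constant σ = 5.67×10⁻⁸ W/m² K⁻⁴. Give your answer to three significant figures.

At the top of the atmosphere, σT_e⁴ = S(1−α)/4 = 4.037 W/m², giving T_e = 91.86 K.
For a single slab of emissivity ε, T_s⁴ = 2T_e⁴/(2−ε); thus T_s = 91.86·(1.923)^(1/4) = 108.2 K.
T_s − T_e = 108.2 − 91.86 = 16.31 K.

16.3 K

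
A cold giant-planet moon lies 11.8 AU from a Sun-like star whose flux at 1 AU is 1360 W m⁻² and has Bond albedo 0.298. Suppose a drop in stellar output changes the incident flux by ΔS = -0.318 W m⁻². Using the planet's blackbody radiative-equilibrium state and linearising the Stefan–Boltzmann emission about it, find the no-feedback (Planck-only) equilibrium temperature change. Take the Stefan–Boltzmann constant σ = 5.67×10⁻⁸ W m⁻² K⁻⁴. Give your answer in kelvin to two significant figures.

-0.60 K

Flux at the orbit: S = 1360/(11.8)² = 9.767 W m⁻².
Unperturbed T_e = [9.767·(1−0.298)/(4σ)]^¼ = 74.15 K.
ΔF = Δ[S(1−α)]/4 = (1−0.298)·-0.318/4 = -0.05581 W m⁻².
Planck response: λ_P = 4σT_e³ = 4·5.67×10⁻⁸·(74.15)³ = 0.09247 W m⁻²/K.
Hence the no-feedback warming is ΔF/(4σT_e³) = -0.604 K.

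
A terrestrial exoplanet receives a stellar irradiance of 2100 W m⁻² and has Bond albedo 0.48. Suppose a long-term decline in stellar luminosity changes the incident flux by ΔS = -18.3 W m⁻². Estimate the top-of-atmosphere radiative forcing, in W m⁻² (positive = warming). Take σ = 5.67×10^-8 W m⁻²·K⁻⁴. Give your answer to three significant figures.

-2.38 W m⁻²

Only a fraction (1−α) is absorbed and it's spread over 4πR², so ΔF = (1−α)ΔS/4 = -2.379 W m⁻².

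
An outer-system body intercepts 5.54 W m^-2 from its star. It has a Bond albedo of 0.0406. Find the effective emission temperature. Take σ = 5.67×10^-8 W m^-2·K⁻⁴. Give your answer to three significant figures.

The planet absorbs (1−α)S over its disc πR² and re-emits over 4πR², so the mean absorbed flux is (1−0.0406)·5.540/4 = 1.329 W m^-2.
Set σT⁴ = 1.329 → T = (1.329/σ)^(1/4) = 69.58 K.

69.6 kelvin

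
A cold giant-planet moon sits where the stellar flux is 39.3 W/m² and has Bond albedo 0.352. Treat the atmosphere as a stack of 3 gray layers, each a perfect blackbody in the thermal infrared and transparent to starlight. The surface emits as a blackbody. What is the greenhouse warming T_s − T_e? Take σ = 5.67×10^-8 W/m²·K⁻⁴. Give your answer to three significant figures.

42.6 kelvin

The effective emission temperature is T_e = [S(1−α)/(4σ)]^¼ = 102.9 K.
Surface: T_s = (4)^¼·T_e = 145.6 K.
Warming: T_s − T_e = 42.64 K.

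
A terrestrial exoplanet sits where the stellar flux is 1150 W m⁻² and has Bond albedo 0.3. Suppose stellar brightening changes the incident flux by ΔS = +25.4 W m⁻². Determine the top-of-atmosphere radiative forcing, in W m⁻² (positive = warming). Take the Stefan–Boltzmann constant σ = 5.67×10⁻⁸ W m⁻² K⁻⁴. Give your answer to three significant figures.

4.44 W m⁻²

TOA radiative forcing: ΔF = (1−α)ΔS/4 = 0.7·(+25.4)/4 = 4.445 W m⁻².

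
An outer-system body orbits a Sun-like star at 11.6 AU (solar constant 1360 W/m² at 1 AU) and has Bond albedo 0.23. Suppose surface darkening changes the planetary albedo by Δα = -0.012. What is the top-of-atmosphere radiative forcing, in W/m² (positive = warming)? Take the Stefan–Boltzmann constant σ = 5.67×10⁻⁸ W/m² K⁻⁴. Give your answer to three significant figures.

0.0303 W/m²

Irradiance scales as 1/d², so S = 1360 W/m² × (1/11.6)² = 10.11 W/m².
The change in absorbed flux is Δ[S(1−α)/4] = −SΔα/4 = 0.03032 W/m².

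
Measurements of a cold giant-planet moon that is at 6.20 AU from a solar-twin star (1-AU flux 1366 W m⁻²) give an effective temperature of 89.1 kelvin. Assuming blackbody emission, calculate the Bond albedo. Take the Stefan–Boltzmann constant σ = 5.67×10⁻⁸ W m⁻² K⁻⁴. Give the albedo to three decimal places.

Irradiance scales as 1/d², so S = 1366 W m⁻² × (1/6.20)² = 35.54 W m⁻².
From σT⁴ = S(1−α)/4 we invert for α: 1−α = 4σT⁴/S.
σT⁴ = 3.574 W m⁻², so 4σT⁴ = 14.29 W m⁻².
1−α = 14.29/35.54 = 0.4022, so α = 0.5978.

0.598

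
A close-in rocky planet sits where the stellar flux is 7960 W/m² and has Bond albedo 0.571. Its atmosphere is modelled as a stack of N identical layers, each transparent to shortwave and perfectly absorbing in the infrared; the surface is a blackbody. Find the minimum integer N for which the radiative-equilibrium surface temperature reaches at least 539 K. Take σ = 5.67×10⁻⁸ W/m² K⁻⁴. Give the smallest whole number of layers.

5

The effective emission temperature is T_e = [S(1−α)/(4σ)]^¼ = 350.3 K.
Need (N+1)T_e⁴ ≥ T_s⁴, i.e. N+1 ≥ (539/350.3)⁴ = 5.606.
So N ≥ 4.606; the smallest integer is N = 5.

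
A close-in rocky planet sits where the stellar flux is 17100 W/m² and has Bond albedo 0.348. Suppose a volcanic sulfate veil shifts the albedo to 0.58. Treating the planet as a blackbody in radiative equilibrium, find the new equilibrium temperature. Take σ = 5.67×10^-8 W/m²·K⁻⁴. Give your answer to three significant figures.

With the new albedo, S(1−α₂)/4 = 1796 W/m², so T₂ = 421.8 K.

422 K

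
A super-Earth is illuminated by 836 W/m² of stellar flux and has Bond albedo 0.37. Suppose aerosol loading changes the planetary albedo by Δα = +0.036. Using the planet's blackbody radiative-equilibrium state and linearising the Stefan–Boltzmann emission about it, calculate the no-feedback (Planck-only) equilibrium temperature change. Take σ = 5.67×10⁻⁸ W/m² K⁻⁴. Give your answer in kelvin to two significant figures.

-3.1 K

The baseline emission temperature is T_e = 219.5 K.
ΔF = −(S/4)Δα = −(836.0/4)×(+0.036) = -7.524 W/m².
Planck response: λ_P = 4σT_e³ = 4·5.67×10⁻⁸·(219.5)³ = 2.399 W/m²/K.
So ΔT₀ = -7.524/2.399 = -3.14 K.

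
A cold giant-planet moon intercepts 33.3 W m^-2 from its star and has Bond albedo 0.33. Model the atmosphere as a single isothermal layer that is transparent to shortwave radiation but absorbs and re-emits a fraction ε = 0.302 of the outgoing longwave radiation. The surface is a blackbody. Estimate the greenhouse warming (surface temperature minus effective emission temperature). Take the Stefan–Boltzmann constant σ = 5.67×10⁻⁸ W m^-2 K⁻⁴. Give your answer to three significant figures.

The planet radiates to space at T_e = [S(1−α)/(4σ)]^(1/4) = 99.59 K.
For a single slab of emissivity ε, T_s⁴ = 2T_e⁴/(2−ε); thus T_s = 99.59·(1.178)^(1/4) = 103.8 K.
The atmosphere warms the surface by 4.160 K.

4.16 kelvin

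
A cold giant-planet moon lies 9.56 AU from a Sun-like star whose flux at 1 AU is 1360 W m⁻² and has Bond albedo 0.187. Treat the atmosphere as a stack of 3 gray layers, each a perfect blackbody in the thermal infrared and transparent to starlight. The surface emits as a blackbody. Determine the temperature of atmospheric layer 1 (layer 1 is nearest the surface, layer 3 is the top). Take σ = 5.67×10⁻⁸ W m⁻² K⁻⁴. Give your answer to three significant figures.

112 kelvin

Flux at the orbit: S = 1360/(9.56)² = 14.88 W m⁻².
OLR = S(1−α)/4 = 3.025 W m⁻²; the top layer radiates at T_e = 85.46 K.
The net upward flux σT_e⁴ is constant between every pair of levels, so T_k⁴ = (N+1−k)T_e⁴.
With k = 1: T_1 = (3+1−1)^¼·85.46 K = 112.5 K.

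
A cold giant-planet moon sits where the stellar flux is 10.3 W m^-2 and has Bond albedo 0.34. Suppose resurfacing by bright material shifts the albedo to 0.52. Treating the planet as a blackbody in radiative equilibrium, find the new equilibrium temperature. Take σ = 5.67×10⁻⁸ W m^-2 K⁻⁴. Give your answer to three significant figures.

68.3 K

T₂ = [S(1−α₂)/(4σ)]^(1/4) = [10.30·0.48/(4σ)]^(1/4) = 68.33 K.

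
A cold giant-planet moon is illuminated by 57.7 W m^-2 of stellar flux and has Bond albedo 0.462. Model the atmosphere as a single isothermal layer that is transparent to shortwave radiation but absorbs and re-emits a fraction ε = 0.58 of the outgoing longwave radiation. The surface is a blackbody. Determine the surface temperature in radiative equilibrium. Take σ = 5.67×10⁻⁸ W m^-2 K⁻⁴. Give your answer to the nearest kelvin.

118 K

The planet radiates to space at T_e = [S(1−α)/(4σ)]^(1/4) = 108.2 K.
Surface balance with a leaky layer gives σT_s⁴ = σT_e⁴·2/(2−ε), so T_s = T_e·[2/(2−0.58)]^(1/4) = 117.8 K.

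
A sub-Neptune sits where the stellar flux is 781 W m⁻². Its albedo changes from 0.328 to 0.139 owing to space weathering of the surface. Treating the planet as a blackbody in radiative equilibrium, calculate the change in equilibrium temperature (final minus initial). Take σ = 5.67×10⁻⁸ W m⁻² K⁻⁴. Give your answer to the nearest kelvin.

Before: T₁ = [781.0·0.672/(4σ)]^(1/4) = 219.3 K.
Final:   T₂ = [S(1−0.139)/(4σ)]^(1/4) = 233.3 K.
ΔT = T₂ − T₁ = 14.02 K.

14 K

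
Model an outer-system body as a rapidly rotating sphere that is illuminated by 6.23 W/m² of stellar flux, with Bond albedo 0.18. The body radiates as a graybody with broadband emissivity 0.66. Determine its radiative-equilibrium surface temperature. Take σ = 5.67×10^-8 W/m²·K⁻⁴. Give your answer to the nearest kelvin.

76 K

Absorbed flux (global mean): S(1−α)/4 = 6.230·0.82/4 = 1.277 W/m².
Radiative balance εσT⁴ = 1.277 gives T = [1.277/(0.66·σ)]^(1/4) = 76.43 K.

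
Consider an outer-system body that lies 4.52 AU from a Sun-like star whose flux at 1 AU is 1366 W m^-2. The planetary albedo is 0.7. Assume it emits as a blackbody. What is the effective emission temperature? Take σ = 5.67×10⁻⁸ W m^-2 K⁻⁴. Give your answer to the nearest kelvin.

By the inverse-square law, S = 1366/4.52² = 66.86 W m^-2.
Averaging over the sphere, the absorbed flux is S(1−α)/4 = 5.015 W m^-2.
In equilibrium σT⁴ equals this, so T = 96.98 K.

97 K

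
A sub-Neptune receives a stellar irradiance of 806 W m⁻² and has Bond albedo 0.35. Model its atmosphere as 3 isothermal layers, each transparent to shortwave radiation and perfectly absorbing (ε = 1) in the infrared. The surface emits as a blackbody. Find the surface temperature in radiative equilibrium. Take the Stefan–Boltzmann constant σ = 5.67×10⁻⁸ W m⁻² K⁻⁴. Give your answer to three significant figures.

Top-of-atmosphere balance: σT_e⁴ = S(1−α)/4 = 131.0 W m⁻² → T_e = 219.2 K.
With N = 3 opaque layers, T_s = (N+1)^(1/4)·T_e = 4^(1/4)·219.2 = 310.0 K.

310 K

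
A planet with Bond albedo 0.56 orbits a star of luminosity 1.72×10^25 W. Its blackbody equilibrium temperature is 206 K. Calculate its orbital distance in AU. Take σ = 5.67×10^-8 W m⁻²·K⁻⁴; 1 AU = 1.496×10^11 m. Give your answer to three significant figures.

The flux needed for this T is 4σT⁴/(1−0.56) = 928.2 W m⁻².
From L = 4πd²S, d = √(1.72×10^25/(4π·928.2)) = 3.840×10^10 m = 0.2567 AU.

0.257 AU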